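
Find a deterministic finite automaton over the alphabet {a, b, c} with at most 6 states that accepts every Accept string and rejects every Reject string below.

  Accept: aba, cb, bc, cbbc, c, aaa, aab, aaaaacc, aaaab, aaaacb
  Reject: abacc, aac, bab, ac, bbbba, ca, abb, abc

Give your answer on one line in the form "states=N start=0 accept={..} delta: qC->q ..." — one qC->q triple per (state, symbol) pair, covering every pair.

states=4 start=0 accept={0,2,3} delta: 0a->1 0b->0 0c->0 1a->2 1b->1 1c->1 2a->3 2b->0 2c->1 3a->3 3b->0 3c->0

Grow the machine one transition at a time. Run the examples from 0; the earliest place one falls off (shortest prefix, ties alphabetical) gets sent to the lowest-numbered state that keeps every Accept/Reject pair distinguishable — a pair clashes when both reach the same state with identical unread suffix — and to a fresh state only if none does.
a: 0a undefined. 0a->0: no, bc/abc meet in 0 with "bc" left. Open state 1: 0a->1.
b: 0b undefined. 0b->0: ok.
c: 0c undefined. 0c->0: ok.
aa: 1a undefined. 1a->0: no, cb/aac meet in 0. 1a->1: no, aaa/bbbba meet in 1. Open state 2: 1a->2.
ab: 1b undefined. 1b->0: no, aba/bbbba meet in 1. 1b->1: ok.
ac: 1c undefined. 1c->0: no, cb/ac meet in 0. 1c->1: ok.
aaa: 2a undefined. 2a->0: no, aaaaacc/abacc meet in 2 with "cc" left. 2a->1: no, aaa/bab meet in 1. 2a->2: no, aaaaacc/abacc meet in 2 with "cc" left. Open state 3: 2a->3.
aab: 2b undefined. 2b->0: ok.
aac: 2c undefined. 2c->0: no, cb/abacc meet in 0. 2c->1: ok.
aaaa: 3a undefined. 3a->0: no, aaaaacc/abacc meet in 1. 3a->1: no, aaaaacc/abacc meet in 1. 3a->2: no, aaaacb/abacc meet in 1. 3a->3: ok.
aaaab: 3b undefined. 3b->0: ok.
aaaac: 3c undefined. 3c->0: ok.
All examples now run through 4 states with every (state, symbol) defined. Accept strings end in {0,2,3}, Reject strings end in {1}; accept={0,2,3}.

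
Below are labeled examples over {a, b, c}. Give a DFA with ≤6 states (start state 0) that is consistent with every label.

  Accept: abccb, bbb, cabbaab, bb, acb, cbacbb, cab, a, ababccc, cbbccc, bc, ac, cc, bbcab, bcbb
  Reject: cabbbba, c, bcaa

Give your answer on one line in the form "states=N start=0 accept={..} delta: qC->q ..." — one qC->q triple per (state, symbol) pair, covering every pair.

Fold the examples into a partial DFA from state 0: repeatedly fix the first undefined (state, symbol) met by the shortest-then-alphabetical prefix, trying targets in increasing order and rejecting any under which an Accept and a Reject string meet in one state with the same remainder; add a state when all current targets are rejected. Accepting states are where Accept strings end.
a: 0a undefined. 0a->0: no, ac/c meet in 0 with "c" left. Open state 1: 0a->1.
b: 0b undefined. 0b->0: no, bc/c meet in 0 with "c" left. 0b->1: ok.
c: 0c undefined. 0c->0: no, cc/c meet in 0. 0c->1: no, a/c meet in 1. Open state 2: 0c->2.
ab: 1b undefined. 1b->0: ok.
ac: 1c undefined. 1c->0: ok.
ca: 2a undefined. 2a->0: no, bbb/cabbbba meet in 1. 2a->1: ok.
cb: 2b undefined. 2b->0: ok.
cc: 2c undefined. 2c->0: no, ababccc/c meet in 2. 2c->1: ok.
bcaa: 1a undefined. 1a->0: no, abccb/cabbbba meet in 0. 1a->1: no, bbb/cabbbba meet in 1. 1a->2: ok.
All examples now run through 3 states with every (state, symbol) defined. Accept strings end in {0,1}, Reject strings end in {2}; accept={0,1}.

states=3 start=0 accept={0,1} delta: 0a->1 0b->1 0c->2 1a->2 1b->0 1c->0 2a->1 2b->0 2c->1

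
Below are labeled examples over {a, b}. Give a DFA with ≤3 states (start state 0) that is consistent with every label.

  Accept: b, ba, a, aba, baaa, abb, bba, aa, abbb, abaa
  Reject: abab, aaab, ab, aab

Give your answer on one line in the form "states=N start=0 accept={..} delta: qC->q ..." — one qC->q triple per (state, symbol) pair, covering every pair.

states=3 start=0 accept={0,1} delta: 0a->1 0b->0 1a->1 1b->2 2a->1 2b->0

State merging on the prefix tree: take the shortest (then alphabetical) example prefix whose next move is undefined and point that move at state 0, else 1, else 2, ...; a target is out if some Accept/Reject pair would then sit in one state with the same input left (inseparable). If every existing state is out, open a new one.
a: 0a undefined. 0a->0: no, b/aaab meet in 0 with "b" left. Open state 1: 0a->1.
b: 0b undefined. 0b->0: ok.
aa: 1a undefined. 1a->0: no, b/aab meet in 0. 1a->1: ok.
ab: 1b undefined. 1b->0: no, b/abab meet in 0. 1b->1: no, ba/abab meet in 1. Open state 2: 1b->2.
aba: 2a undefined. 2a->0: no, b/abab meet in 0. 2a->1: ok.
abb: 2b undefined. 2b->0: ok.
All examples now run through 3 states with every (state, symbol) defined. Accept strings end in {0,1}, Reject strings end in {2}; accept={0,1}.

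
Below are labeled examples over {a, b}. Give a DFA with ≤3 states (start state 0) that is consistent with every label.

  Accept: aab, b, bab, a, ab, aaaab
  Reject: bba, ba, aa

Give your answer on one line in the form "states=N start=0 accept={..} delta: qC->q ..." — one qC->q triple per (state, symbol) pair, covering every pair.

Grow the machine one transition at a time. Run the examples from 0; the earliest place one falls off (shortest prefix, ties alphabetical) gets sent to the lowest-numbered state that keeps every Accept/Reject pair distinguishable — a pair clashes when both reach the same state with identical unread suffix — and to a fresh state only if none does.
a: 0a undefined. 0a->0: no, a/aa meet in 0. Open state 1: 0a->1.
b: 0b undefined. 0b->0: no, a/bba meet in 1. 0b->1: ok.
aa: 1a undefined. 1a->0: ok.
ab: 1b undefined. 1b->0: no, aab/bba meet in 1. 1b->1: ok.
All examples now run through 2 states with every (state, symbol) defined. Accept strings end in {1}, Reject strings end in {0}; accept={1}.

states=2 start=0 accept={1} delta: 0a->1 0b->1 1a->0 1b->1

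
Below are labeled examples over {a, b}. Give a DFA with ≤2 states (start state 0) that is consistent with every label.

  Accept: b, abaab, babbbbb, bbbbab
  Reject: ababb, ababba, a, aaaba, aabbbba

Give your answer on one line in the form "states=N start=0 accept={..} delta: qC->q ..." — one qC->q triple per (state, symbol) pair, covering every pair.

states=2 start=0 accept={1} delta: 0a->0 0b->1 1a->0 1b->0

Grow the machine one transition at a time. Run the examples from 0; the earliest place one falls off (shortest prefix, ties alphabetical) gets sent to the lowest-numbered state that keeps every Accept/Reject pair distinguishable — a pair clashes when both reach the same state with identical unread suffix — and to a fresh state only if none does.
a: 0a undefined. 0a->0: ok.
b: 0b undefined. 0b->0: no, b/ababb meet in 0. Open state 1: 0b->1.
ba: 1a undefined. 1a->0: ok.
bb: 1b undefined. 1b->0: ok.
All examples now run through 2 states with every (state, symbol) defined. Accept strings end in {1}, Reject strings end in {0}; accept={1}.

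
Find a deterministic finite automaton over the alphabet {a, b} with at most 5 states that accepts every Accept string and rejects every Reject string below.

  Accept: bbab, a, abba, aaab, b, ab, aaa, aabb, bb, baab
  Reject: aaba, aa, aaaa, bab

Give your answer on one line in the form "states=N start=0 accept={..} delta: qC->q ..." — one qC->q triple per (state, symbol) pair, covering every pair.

states=5 start=0 accept={1,3} delta: 0a->1 0b->1 1a->2 1b->3 2a->1 2b->4 3a->0 3b->0 4a->0 4b->1

Grow the machine one transition at a time. Run the examples from 0; the earliest place one falls off (shortest prefix, ties alphabetical) gets sent to the lowest-numbered state that keeps every Accept/Reject pair distinguishable — a pair clashes when both reach the same state with identical unread suffix — and to a fresh state only if none does.
a: 0a undefined. 0a->0: no, a/aa meet in 0. Open state 1: 0a->1.
b: 0b undefined. 0b->0: no, bbab/bab meet in 1 with "b" left. 0b->1: ok.
aa: 1a undefined. 1a->0: no, a/bab meet in 1. 1a->1: no, a/aa meet in 1. Open state 2: 1a->2.
ab: 1b undefined. 1b->0: no, abba/aa meet in 2. 1b->1: no, bbab/bab meet in 2 with "b" left. 1b->2: no, abba/aaba meet in 2 with "ba" left. Open state 3: 1b->3.
aaa: 2a undefined. 2a->0: no, a/aaaa meet in 1. 2a->1: ok.
aab: 2b undefined. 2b->0: no, a/aaba meet in 1. 2b->1: no, a/bab meet in 1. 2b->2: no, a/aaba meet in 1. 2b->3: no, aaab/bab meet in 3. Open state 4: 2b->4.
abb: 3b undefined. 3b->0: ok.
bba: 3a undefined. 3a->0: ok.
aaba: 4a undefined. 4a->0: ok.
aabb: 4b undefined. 4b->0: no, aabb/aaba meet in 0. 4b->1: ok.
All examples now run through 5 states with every (state, symbol) defined. Accept strings end in {1,3}, Reject strings end in {0,2,4}; accept={1,3}.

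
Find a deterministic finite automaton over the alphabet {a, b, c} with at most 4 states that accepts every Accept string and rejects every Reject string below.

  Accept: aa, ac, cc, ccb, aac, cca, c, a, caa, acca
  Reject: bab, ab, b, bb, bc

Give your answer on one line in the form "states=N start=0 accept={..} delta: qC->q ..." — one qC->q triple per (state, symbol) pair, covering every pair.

Fold the examples into a partial DFA from state 0: repeatedly fix the first undefined (state, symbol) met by the shortest-then-alphabetical prefix, trying targets in increasing order and rejecting any under which an Accept and a Reject string meet in one state with the same remainder; add a state when all current targets are rejected. Accepting states are where Accept strings end.
a: 0a undefined. 0a->0: ok.
b: 0b undefined. 0b->0: no, aa/bab meet in 0. Open state 1: 0b->1.
c: 0c undefined. 0c->0: no, ccb/ab meet in 1. 0c->1: no, ac/ab meet in 1. Open state 2: 0c->2.
ba: 1a undefined. 1a->0: ok.
bb: 1b undefined. 1b->0: no, aa/bb meet in 0. 1b->1: ok.
bc: 1c undefined. 1c->0: no, aa/bc meet in 0. 1c->1: ok.
ca: 2a undefined. 2a->0: ok.
cc: 2c undefined. 2c->0: no, ccb/bab meet in 1. 2c->1: no, cc/bab meet in 1. 2c->2: ok.
ccb: 2b undefined. 2b->0: ok.
All examples now run through 3 states with every (state, symbol) defined. Accept strings end in {0,2}, Reject strings end in {1}; accept={0,2}.

states=3 start=0 accept={0,2} delta: 0a->0 0b->1 0c->2 1a->0 1b->1 1c->1 2a->0 2b->0 2c->2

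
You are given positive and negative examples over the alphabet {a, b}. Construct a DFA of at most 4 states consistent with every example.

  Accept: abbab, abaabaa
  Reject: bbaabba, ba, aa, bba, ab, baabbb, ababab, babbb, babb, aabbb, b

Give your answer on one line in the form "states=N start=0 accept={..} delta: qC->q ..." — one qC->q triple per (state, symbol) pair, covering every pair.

Grow the machine one transition at a time. Run the examples from 0; the earliest place one falls off (shortest prefix, ties alphabetical) gets sent to the lowest-numbered state that keeps every Accept/Reject pair distinguishable — a pair clashes when both reach the same state with identical unread suffix — and to a fresh state only if none does.
a: 0a undefined. 0a->0: ok.
b: 0b undefined. 0b->0: no, abbab/bbaabba meet in 0. Open state 1: 0b->1.
ba: 1a undefined. 1a->0: no, abaabaa/ba meet in 0. 1a->1: no, abbab/ababab meet in 1 with "bab" left. Open state 2: 1a->2.
bb: 1b undefined. 1b->0: no, abbab/ab meet in 1. 1b->1: ok.
baa: 2a undefined. 2a->0: no, abaabaa/aa meet in 0. 2a->1: no, abaabaa/ab meet in 1. 2a->2: ok.
bab: 2b undefined. 2b->0: no, abbab/aa meet in 0. 2b->1: no, abbab/ab meet in 1. 2b->2: no, abbab/bbaabba meet in 2. Open state 3: 2b->3.
babb: 3b undefined. 3b->0: ok.
ababa: 3a undefined. 3a->0: no, abaabaa/bbaabba meet in 0. 3a->1: no, abaabaa/ba meet in 2. 3a->2: no, abbab/ababab meet in 3. 3a->3: ok.
All examples now run through 4 states with every (state, symbol) defined. Accept strings end in {3}, Reject strings end in {0,1,2}; accept={3}.

states=4 start=0 accept={3} delta: 0a->0 0b->1 1a->2 1b->1 2a->2 2b->3 3a->3 3b->0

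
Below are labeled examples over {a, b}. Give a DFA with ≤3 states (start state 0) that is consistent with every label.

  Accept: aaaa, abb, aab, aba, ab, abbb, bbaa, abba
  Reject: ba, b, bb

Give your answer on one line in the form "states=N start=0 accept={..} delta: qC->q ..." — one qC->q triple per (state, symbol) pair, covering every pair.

State merging on the prefix tree: take the shortest (then alphabetical) example prefix whose next move is undefined and point that move at state 0, else 1, else 2, ...; a target is out if some Accept/Reject pair would then sit in one state with the same input left (inseparable). If every existing state is out, open a new one.
a: 0a undefined. 0a->0: no, abb/bb meet in 0 with "bb" left. Open state 1: 0a->1.
b: 0b undefined. 0b->0: ok.
aa: 1a undefined. 1a->0: no, aaaa/b meet in 0. 1a->1: no, aaaa/ba meet in 1. Open state 2: 1a->2.
ab: 1b undefined. 1b->0: no, abb/b meet in 0. 1b->1: no, abb/ba meet in 1. 1b->2: ok.
aaa: 2a undefined. 2a->0: no, aaaa/ba meet in 1. 2a->1: no, aba/ba meet in 1. 2a->2: ok.
aab: 2b undefined. 2b->0: no, abb/b meet in 0. 2b->1: no, abb/ba meet in 1. 2b->2: ok.
All examples now run through 3 states with every (state, symbol) defined. Accept strings end in {2}, Reject strings end in {0,1}; accept={2}.

states=3 start=0 accept={2} delta: 0a->1 0b->0 1a->2 1b->2 2a->2 2b->2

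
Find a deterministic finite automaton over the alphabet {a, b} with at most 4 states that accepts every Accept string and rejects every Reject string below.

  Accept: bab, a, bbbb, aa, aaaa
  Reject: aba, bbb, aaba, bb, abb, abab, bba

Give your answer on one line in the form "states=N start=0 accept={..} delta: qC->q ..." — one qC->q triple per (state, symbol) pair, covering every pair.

Fold the examples into a partial DFA from state 0: repeatedly fix the first undefined (state, symbol) met by the shortest-then-alphabetical prefix, trying targets in increasing order and rejecting any under which an Accept and a Reject string meet in one state with the same remainder; add a state when all current targets are rejected. Accepting states are where Accept strings end.
a: 0a undefined. 0a->0: no, bab/abab meet in 0 with "bab" left. Open state 1: 0a->1.
b: 0b undefined. 0b->0: no, a/bba meet in 1. 0b->1: ok.
aa: 1a undefined. 1a->0: no, aa/aaba meet in 0. 1a->1: no, bab/bb meet in 1 with "b" left. Open state 2: 1a->2.
ab: 1b undefined. 1b->0: no, a/aba meet in 1. 1b->1: no, bab/abab meet in 2 with "b" left. 1b->2: no, bab/bbb meet in 2 with "b" left. Open state 3: 1b->3.
aaa: 2a undefined. 2a->0: ok.
aab: 2b undefined. 2b->0: no, a/aaba meet in 1. 2b->1: no, aa/aaba meet in 2. 2b->2: ok.
aba: 3a undefined. 3a->0: no, a/abab meet in 1. 3a->1: no, a/aba meet in 1. 3a->2: no, bab/aba meet in 2. 3a->3: ok.
abb: 3b undefined. 3b->0: ok.
All examples now run through 4 states with every (state, symbol) defined. Accept strings end in {1,2}, Reject strings end in {0,3}; accept={1,2}.

states=4 start=0 accept={1,2} delta: 0a->1 0b->1 1a->2 1b->3 2a->0 2b->2 3a->3 3b->0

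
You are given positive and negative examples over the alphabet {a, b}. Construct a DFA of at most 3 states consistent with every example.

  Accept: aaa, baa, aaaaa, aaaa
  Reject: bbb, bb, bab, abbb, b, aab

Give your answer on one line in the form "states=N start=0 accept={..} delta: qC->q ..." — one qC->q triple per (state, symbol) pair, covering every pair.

states=2 start=0 accept={0} delta: 0a->0 0b->1 1a->0 1b->1

State merging on the prefix tree: take the shortest (then alphabetical) example prefix whose next move is undefined and point that move at state 0, else 1, else 2, ...; a target is out if some Accept/Reject pair would then sit in one state with the same input left (inseparable). If every existing state is out, open a new one.
a: 0a undefined. 0a->0: ok.
b: 0b undefined. 0b->0: no, aaa/bbb meet in 0. Open state 1: 0b->1.
ba: 1a undefined. 1a->0: ok.
bb: 1b undefined. 1b->0: no, aaa/bb meet in 0. 1b->1: ok.
All examples now run through 2 states with every (state, symbol) defined. Accept strings end in {0}, Reject strings end in {1}; accept={0}.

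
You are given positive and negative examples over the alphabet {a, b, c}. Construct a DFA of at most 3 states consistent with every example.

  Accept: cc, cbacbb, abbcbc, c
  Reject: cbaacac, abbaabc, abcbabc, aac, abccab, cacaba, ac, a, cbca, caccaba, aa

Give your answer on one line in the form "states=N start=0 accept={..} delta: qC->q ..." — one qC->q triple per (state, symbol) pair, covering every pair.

states=3 start=0 accept={0} delta: 0a->1 0b->0 0c->0 1a->1 1b->1 1c->2 2a->1 2b->0 2c->0

Fold the examples into a partial DFA from state 0: repeatedly fix the first undefined (state, symbol) met by the shortest-then-alphabetical prefix, trying targets in increasing order and rejecting any under which an Accept and a Reject string meet in one state with the same remainder; add a state when all current targets are rejected. Accepting states are where Accept strings end.
a: 0a undefined. 0a->0: no, c/aac meet in 0 with "c" left. Open state 1: 0a->1.
c: 0c undefined. 0c->0: ok.
aa: 1a undefined. 1a->0: no, cc/aac meet in 0. 1a->1: ok.
ab: 1b undefined. 1b->0: no, cc/abccab meet in 0. 1b->1: ok.
ac: 1c undefined. 1c->0: no, cc/abbaabc meet in 0. 1c->1: no, abbcbc/abbaabc meet in 1. Open state 2: 1c->2.
cb: 0b undefined. 0b->0: ok.
abcb: 2b undefined. 2b->0: ok.
abcc: 2c undefined. 2c->0: ok.
caca: 2a undefined. 2a->0: no, cc/cbaacac meet in 0. 2a->1: ok.
All examples now run through 3 states with every (state, symbol) defined. Accept strings end in {0}, Reject strings end in {1,2}; accept={0}.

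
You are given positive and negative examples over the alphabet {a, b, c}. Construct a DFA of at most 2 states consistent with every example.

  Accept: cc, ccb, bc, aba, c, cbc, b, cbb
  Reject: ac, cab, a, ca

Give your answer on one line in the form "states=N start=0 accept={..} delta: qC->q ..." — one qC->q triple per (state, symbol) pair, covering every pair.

Grow the machine one transition at a time. Run the examples from 0; the earliest place one falls off (shortest prefix, ties alphabetical) gets sent to the lowest-numbered state that keeps every Accept/Reject pair distinguishable — a pair clashes when both reach the same state with identical unread suffix — and to a fresh state only if none does.
a: 0a undefined. 0a->0: no, c/ac meet in 0 with "c" left. Open state 1: 0a->1.
b: 0b undefined. 0b->0: ok.
c: 0c undefined. 0c->0: ok.
ab: 1b undefined. 1b->0: no, cc/cab meet in 0. 1b->1: ok.
ac: 1c undefined. 1c->0: no, cc/ac meet in 0. 1c->1: ok.
aba: 1a undefined. 1a->0: ok.
All examples now run through 2 states with every (state, symbol) defined. Accept strings end in {0}, Reject strings end in {1}; accept={0}.

states=2 start=0 accept={0} delta: 0a->1 0b->0 0c->0 1a->0 1b->1 1c->1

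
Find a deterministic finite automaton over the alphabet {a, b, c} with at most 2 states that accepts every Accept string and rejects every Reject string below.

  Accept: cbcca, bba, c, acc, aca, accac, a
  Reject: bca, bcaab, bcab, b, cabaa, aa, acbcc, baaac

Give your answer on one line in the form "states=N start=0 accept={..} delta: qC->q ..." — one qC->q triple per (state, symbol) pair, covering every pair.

Fold the examples into a partial DFA from state 0: repeatedly fix the first undefined (state, symbol) met by the shortest-then-alphabetical prefix, trying targets in increasing order and rejecting any under which an Accept and a Reject string meet in one state with the same remainder; add a state when all current targets are rejected. Accepting states are where Accept strings end.
a: 0a undefined. 0a->0: no, a/aa meet in 0. Open state 1: 0a->1.
b: 0b undefined. 0b->0: ok.
c: 0c undefined. 0c->0: no, cbcca/bca meet in 1. 0c->1: ok.
aa: 1a undefined. 1a->0: ok.
ac: 1c undefined. 1c->0: ok.
cb: 1b undefined. 1b->0: ok.
All examples now run through 2 states with every (state, symbol) defined. Accept strings end in {1}, Reject strings end in {0}; accept={1}.

states=2 start=0 accept={1} delta: 0a->1 0b->0 0c->1 1a->0 1b->0 1c->0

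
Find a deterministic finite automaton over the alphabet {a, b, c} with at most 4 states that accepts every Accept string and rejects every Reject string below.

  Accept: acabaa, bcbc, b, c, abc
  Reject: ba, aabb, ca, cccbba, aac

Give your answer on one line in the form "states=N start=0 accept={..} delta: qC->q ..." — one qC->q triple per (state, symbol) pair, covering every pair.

State merging on the prefix tree: take the shortest (then alphabetical) example prefix whose next move is undefined and point that move at state 0, else 1, else 2, ...; a target is out if some Accept/Reject pair would then sit in one state with the same input left (inseparable). If every existing state is out, open a new one.
a: 0a undefined. 0a->0: no, c/aac meet in 0 with "c" left. Open state 1: 0a->1.
b: 0b undefined. 0b->0: ok.
c: 0c undefined. 0c->0: ok.
aa: 1a undefined. 1a->0: no, bcbc/aabb meet in 0. 1a->1: ok.
ab: 1b undefined. 1b->0: no, bcbc/aabb meet in 0. 1b->1: no, abc/aac meet in 1 with "c" left. Open state 2: 1b->2.
ac: 1c undefined. 1c->0: no, bcbc/aac meet in 0. 1c->1: ok.
abc: 2c undefined. 2c->0: ok.
aabb: 2b undefined. 2b->0: no, bcbc/aabb meet in 0. 2b->1: ok.
acaba: 2a undefined. 2a->0: no, acabaa/ba meet in 1. 2a->1: no, acabaa/ba meet in 1. 2a->2: ok.
All examples now run through 3 states with every (state, symbol) defined. Accept strings end in {0,2}, Reject strings end in {1}; accept={0,2}.

states=3 start=0 accept={0,2} delta: 0a->1 0b->0 0c->0 1a->1 1b->2 1c->1 2a->2 2b->1 2c->0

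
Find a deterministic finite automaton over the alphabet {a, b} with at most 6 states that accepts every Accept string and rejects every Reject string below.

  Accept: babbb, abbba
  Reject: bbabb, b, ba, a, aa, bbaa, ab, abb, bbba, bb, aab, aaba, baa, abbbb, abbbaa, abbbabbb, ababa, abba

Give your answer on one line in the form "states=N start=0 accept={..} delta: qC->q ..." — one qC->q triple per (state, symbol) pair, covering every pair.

Grow the machine one transition at a time. Run the examples from 0; the earliest place one falls off (shortest prefix, ties alphabetical) gets sent to the lowest-numbered state that keeps every Accept/Reject pair distinguishable — a pair clashes when both reach the same state with identical unread suffix — and to a fresh state only if none does.
a: 0a undefined. 0a->0: no, abbba/bbba meet in 0 with "bbba" left. Open state 1: 0a->1.
b: 0b undefined. 0b->0: ok.
aa: 1a undefined. 1a->0: ok.
ab: 1b undefined. 1b->0: no, babbb/bbabb meet in 0. 1b->1: no, babbb/bbabb meet in 1. Open state 2: 1b->2.
aba: 2a undefined. 2a->0: ok.
abb: 2b undefined. 2b->0: no, babbb/bbabb meet in 0. 2b->1: no, babbb/ab meet in 2. 2b->2: no, babbb/bbabb meet in 2. Open state 3: 2b->3.
abba: 3a undefined. 3a->0: ok.
abbb: 3b undefined. 3b->0: no, babbb/b meet in 0. 3b->1: no, babbb/ba meet in 1. 3b->2: no, babbb/ab meet in 2. 3b->3: no, babbb/bbabb meet in 3. Open state 4: 3b->4.
abbba: 4a undefined. 4a->0: no, abbba/b meet in 0. 4a->1: no, babbb/abbbabbb meet in 4. 4a->2: no, abbba/ab meet in 2. 4a->3: no, abbba/bbabb meet in 3. 4a->4: no, babbb/abbbaa meet in 4. Open state 5: 4a->5.
abbbb: 4b undefined. 4b->0: ok.
abbbaa: 5a undefined. 5a->0: ok.
abbbab: 5b undefined. 5b->0: ok.
All examples now run through 6 states with every (state, symbol) defined. Accept strings end in {4,5}, Reject strings end in {0,1,2,3}; accept={4,5}.

states=6 start=0 accept={4,5} delta: 0a->1 0b->0 1a->0 1b->2 2a->0 2b->3 3a->0 3b->4 4a->5 4b->0 5a->0 5b->0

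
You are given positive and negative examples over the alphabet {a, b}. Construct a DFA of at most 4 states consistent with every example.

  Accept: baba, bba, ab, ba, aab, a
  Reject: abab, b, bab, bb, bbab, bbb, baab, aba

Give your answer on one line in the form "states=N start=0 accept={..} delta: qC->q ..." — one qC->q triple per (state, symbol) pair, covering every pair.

Fold the examples into a partial DFA from state 0: repeatedly fix the first undefined (state, symbol) met by the shortest-then-alphabetical prefix, trying targets in increasing order and rejecting any under which an Accept and a Reject string meet in one state with the same remainder; add a state when all current targets are rejected. Accepting states are where Accept strings end.
a: 0a undefined. 0a->0: no, ab/b meet in 0 with "b" left. Open state 1: 0a->1.
b: 0b undefined. 0b->0: no, baba/aba meet in 1 with "ba" left. 0b->1: no, bba/aba meet in 1 with "ba" left. Open state 2: 0b->2.
aa: 1a undefined. 1a->0: no, aab/b meet in 2. 1a->1: ok.
ab: 1b undefined. 1b->0: no, ab/abab meet in 0. 1b->1: no, ab/abab meet in 1. 1b->2: no, ab/b meet in 2. Open state 3: 1b->3.
ba: 2a undefined. 2a->0: no, ab/baab meet in 3. 2a->1: no, baba/aba meet in 3 with "a" left. 2a->2: no, ba/b meet in 2. 2a->3: ok.
bb: 2b undefined. 2b->0: no, ab/bbab meet in 3. 2b->1: no, bba/bb meet in 1. 2b->2: ok.
aba: 3a undefined. 3a->0: ok.
bab: 3b undefined. 3b->0: ok.
All examples now run through 4 states with every (state, symbol) defined. Accept strings end in {1,3}, Reject strings end in {0,2}; accept={1,3}.

states=4 start=0 accept={1,3} delta: 0a->1 0b->2 1a->1 1b->3 2a->3 2b->2 3a->0 3b->0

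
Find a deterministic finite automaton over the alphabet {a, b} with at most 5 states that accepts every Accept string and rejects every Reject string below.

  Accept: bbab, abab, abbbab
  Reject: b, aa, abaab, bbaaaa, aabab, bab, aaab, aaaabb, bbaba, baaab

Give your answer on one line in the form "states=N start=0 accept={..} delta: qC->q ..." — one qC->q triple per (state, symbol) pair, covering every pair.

State merging on the prefix tree: take the shortest (then alphabetical) example prefix whose next move is undefined and point that move at state 0, else 1, else 2, ...; a target is out if some Accept/Reject pair would then sit in one state with the same input left (inseparable). If every existing state is out, open a new one.
a: 0a undefined. 0a->0: no, abab/aabab meet in 0 with "bab" left. Open state 1: 0a->1.
b: 0b undefined. 0b->0: no, bbab/bab meet in 1 with "b" left. 0b->1: ok.
aa: 1a undefined. 1a->0: ok.
ab: 1b undefined. 1b->0: no, bbab/aa meet in 0. 1b->1: no, bbab/b meet in 1. Open state 2: 1b->2.
aba: 2a undefined. 2a->0: no, bbab/b meet in 1. 2a->1: no, bbab/aaab meet in 2. 2a->2: no, bbab/abaab meet in 2 with "b" left. Open state 3: 2a->3.
abb: 2b undefined. 2b->0: no, abbbab/b meet in 1. 2b->1: ok.
abaa: 3a undefined. 3a->0: ok.
abab: 3b undefined. 3b->0: no, bbab/aa meet in 0. 3b->1: no, bbab/b meet in 1. 3b->2: no, bbab/aaab meet in 2. 3b->3: ok.
All examples now run through 4 states with every (state, symbol) defined. Accept strings end in {3}, Reject strings end in {0,1,2}; accept={3}.

states=4 start=0 accept={3} delta: 0a->1 0b->1 1a->0 1b->2 2a->3 2b->1 3a->0 3b->3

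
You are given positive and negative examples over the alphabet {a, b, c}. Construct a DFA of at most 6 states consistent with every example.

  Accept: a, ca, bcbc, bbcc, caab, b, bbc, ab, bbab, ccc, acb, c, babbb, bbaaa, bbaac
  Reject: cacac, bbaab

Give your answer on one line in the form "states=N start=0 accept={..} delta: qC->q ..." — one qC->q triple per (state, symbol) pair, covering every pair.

State merging on the prefix tree: take the shortest (then alphabetical) example prefix whose next move is undefined and point that move at state 0, else 1, else 2, ...; a target is out if some Accept/Reject pair would then sit in one state with the same input left (inseparable). If every existing state is out, open a new one.
a: 0a undefined. 0a->0: ok.
b: 0b undefined. 0b->0: no, a/bbaab meet in 0. Open state 1: 0b->1.
c: 0c undefined. 0c->0: no, a/cacac meet in 0. 0c->1: ok.
ba: 1a undefined. 1a->0: no, caab/cacac meet in 1. 1a->1: ok.
bb: 1b undefined. 1b->0: no, ca/bbaab meet in 1. 1b->1: no, ca/bbaab meet in 1. Open state 2: 1b->2.
bc: 1c undefined. 1c->0: no, ca/cacac meet in 1. 1c->1: no, ca/cacac meet in 1. 1c->2: ok.
bba: 2a undefined. 2a->0: no, ca/cacac meet in 1. 2a->1: no, caab/cacac meet in 2. 2a->2: no, bbc/cacac meet in 2 with "c" left. Open state 3: 2a->3.
bbc: 2c undefined. 2c->0: ok.
bcb: 2b undefined. 2b->0: ok.
bbaa: 3a undefined. 3a->0: no, ca/bbaab meet in 1. 3a->1: no, caab/bbaab meet in 2. 3a->2: no, a/bbaab meet in 0. 3a->3: no, bbab/bbaab meet in 3 with "b" left. Open state 4: 3a->4.
bbab: 3b undefined. 3b->0: ok.
bbaaa: 4a undefined. 4a->0: ok.
bbaab: 4b undefined. 4b->0: no, a/bbaab meet in 0. 4b->1: no, ca/bbaab meet in 1. 4b->2: no, caab/bbaab meet in 2. 4b->3: ok.
bbaac: 4c undefined. 4c->0: ok.
cacac: 3c undefined. 3c->0: no, a/cacac meet in 0. 3c->1: no, ca/cacac meet in 1. 3c->2: no, caab/cacac meet in 2. 3c->3: ok.
All examples now run through 5 states with every (state, symbol) defined. Accept strings end in {0,1,2}, Reject strings end in {3}; accept={0,1,2}.

states=5 start=0 accept={0,1,2} delta: 0a->0 0b->1 0c->1 1a->1 1b->2 1c->2 2a->3 2b->0 2c->0 3a->4 3b->0 3c->3 4a->0 4b->3 4c->0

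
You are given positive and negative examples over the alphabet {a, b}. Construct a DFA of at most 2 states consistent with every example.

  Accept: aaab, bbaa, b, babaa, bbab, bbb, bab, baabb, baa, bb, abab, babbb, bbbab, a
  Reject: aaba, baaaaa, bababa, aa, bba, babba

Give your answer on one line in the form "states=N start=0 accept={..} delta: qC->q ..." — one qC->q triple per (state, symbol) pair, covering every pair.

Grow the machine one transition at a time. Run the examples from 0; the earliest place one falls off (shortest prefix, ties alphabetical) gets sent to the lowest-numbered state that keeps every Accept/Reject pair distinguishable — a pair clashes when both reach the same state with identical unread suffix — and to a fresh state only if none does.
a: 0a undefined. 0a->0: no, a/aa meet in 0. Open state 1: 0a->1.
b: 0b undefined. 0b->0: no, bbaa/aa meet in 1 with "a" left. 0b->1: ok.
aa: 1a undefined. 1a->0: ok.
ab: 1b undefined. 1b->0: no, aaab/aaba meet in 0. 1b->1: ok.
All examples now run through 2 states with every (state, symbol) defined. Accept strings end in {1}, Reject strings end in {0}; accept={1}.

states=2 start=0 accept={1} delta: 0a->1 0b->1 1a->0 1b->1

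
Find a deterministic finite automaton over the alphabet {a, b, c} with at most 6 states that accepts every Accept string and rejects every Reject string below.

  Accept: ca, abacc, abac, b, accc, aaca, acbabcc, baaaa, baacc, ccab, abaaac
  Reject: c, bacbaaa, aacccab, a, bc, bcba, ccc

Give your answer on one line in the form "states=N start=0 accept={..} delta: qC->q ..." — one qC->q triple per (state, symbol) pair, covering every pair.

states=5 start=0 accept={0,2,4} delta: 0a->1 0b->0 0c->1 1a->0 1b->2 1c->2 2a->3 2b->0 2c->3 3a->4 3b->0 3c->4 4a->1 4b->1 4c->0

Fold the examples into a partial DFA from state 0: repeatedly fix the first undefined (state, symbol) met by the shortest-then-alphabetical prefix, trying targets in increasing order and rejecting any under which an Accept and a Reject string meet in one state with the same remainder; add a state when all current targets are rejected. Accepting states are where Accept strings end.
a: 0a undefined. 0a->0: no, accc/ccc meet in 0 with "ccc" left. Open state 1: 0a->1.
b: 0b undefined. 0b->0: ok.
c: 0c undefined. 0c->0: no, ca/a meet in 1. 0c->1: ok.
aa: 1a undefined. 1a->0: ok.
ab: 1b undefined. 1b->0: no, abacc/ccc meet in 1 with "cc" left. 1b->1: no, ca/bcba meet in 0. Open state 2: 1b->2.
ac: 1c undefined. 1c->0: no, ca/aacccab meet in 0. 1c->1: no, ca/aacccab meet in 0. 1c->2: ok.
aba: 2a undefined. 2a->0: no, ca/bcba meet in 0. 2a->1: no, abacc/ccc meet in 2 with "c" left. 2a->2: no, abac/ccc meet in 2 with "c" left. Open state 3: 2a->3.
acb: 2b undefined. 2b->0: ok.
acc: 2c undefined. 2c->0: no, ca/ccc meet in 0. 2c->1: no, ca/aacccab meet in 0. 2c->2: no, accc/ccc meet in 2. 2c->3: ok.
abaa: 3a undefined. 3a->0: no, ca/aacccab meet in 0. 3a->1: no, baacc/aacccab meet in 2. 3a->2: no, ca/aacccab meet in 0. 3a->3: no, ccab/aacccab meet in 3 with "b" left. Open state 4: 3a->4.
abac: 3c undefined. 3c->0: no, abacc/c meet in 1. 3c->1: no, abac/c meet in 1. 3c->2: no, abacc/bcba meet in 3. 3c->3: no, abacc/bcba meet in 3. 3c->4: ok.
ccab: 3b undefined. 3b->0: ok.
abaaa: 4a undefined. 4a->0: no, abaaac/c meet in 1. 4a->1: ok.
abacc: 4c undefined. 4c->0: ok.
aacccab: 4b undefined. 4b->0: no, ca/aacccab meet in 0. 4b->1: ok.
All examples now run through 5 states with every (state, symbol) defined. Accept strings end in {0,2,4}, Reject strings end in {1,3}; accept={0,2,4}.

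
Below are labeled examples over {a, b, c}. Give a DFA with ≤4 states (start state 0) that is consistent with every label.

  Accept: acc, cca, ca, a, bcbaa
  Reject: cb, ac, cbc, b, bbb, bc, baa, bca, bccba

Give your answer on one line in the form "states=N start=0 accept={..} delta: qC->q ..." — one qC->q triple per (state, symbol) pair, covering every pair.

Fold the examples into a partial DFA from state 0: repeatedly fix the first undefined (state, symbol) met by the shortest-then-alphabetical prefix, trying targets in increasing order and rejecting any under which an Accept and a Reject string meet in one state with the same remainder; add a state when all current targets are rejected. Accepting states are where Accept strings end.
a: 0a undefined. 0a->0: ok.
b: 0b undefined. 0b->0: no, ca/bca meet in 0 with "ca" left. Open state 1: 0b->1.
c: 0c undefined. 0c->0: no, acc/ac meet in 0. 0c->1: no, acc/bc meet in 1 with "c" left. Open state 2: 0c->2.
ba: 1a undefined. 1a->0: no, a/baa meet in 0. 1a->1: ok.
bb: 1b undefined. 1b->0: ok.
bc: 1c undefined. 1c->0: no, a/bc meet in 0. 1c->1: no, a/bccba meet in 0. 1c->2: no, ca/bca meet in 2 with "a" left. Open state 3: 1c->3.
ca: 2a undefined. 2a->0: ok.
cb: 2b undefined. 2b->0: no, ca/cb meet in 0. 2b->1: ok.
cc: 2c undefined. 2c->0: ok.
bca: 3a undefined. 3a->0: no, acc/bca meet in 0. 3a->1: ok.
bcb: 3b undefined. 3b->0: ok.
bcc: 3c undefined. 3c->0: ok.
All examples now run through 4 states with every (state, symbol) defined. Accept strings end in {0}, Reject strings end in {1,2,3}; accept={0}.

states=4 start=0 accept={0} delta: 0a->0 0b->1 0c->2 1a->1 1b->0 1c->3 2a->0 2b->1 2c->0 3a->1 3b->0 3c->0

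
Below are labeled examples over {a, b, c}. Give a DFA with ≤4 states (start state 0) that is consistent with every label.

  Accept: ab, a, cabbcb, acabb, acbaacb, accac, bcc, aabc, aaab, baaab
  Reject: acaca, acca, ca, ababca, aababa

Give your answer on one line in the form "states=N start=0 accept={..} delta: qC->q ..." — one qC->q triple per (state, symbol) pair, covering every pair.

State merging on the prefix tree: take the shortest (then alphabetical) example prefix whose next move is undefined and point that move at state 0, else 1, else 2, ...; a target is out if some Accept/Reject pair would then sit in one state with the same input left (inseparable). If every existing state is out, open a new one.
a: 0a undefined. 0a->0: ok.
b: 0b undefined. 0b->0: no, ab/aababa meet in 0. Open state 1: 0b->1.
c: 0c undefined. 0c->0: no, a/acaca meet in 0. 0c->1: ok.
ba: 1a undefined. 1a->0: no, a/acaca meet in 0. 1a->1: no, ab/ca meet in 1. Open state 2: 1a->2.
bc: 1c undefined. 1c->0: no, a/acca meet in 0. 1c->1: ok.
acb: 1b undefined. 1b->0: ok.
baa: 2a undefined. 2a->0: ok.
cab: 2b undefined. 2b->0: no, a/aababa meet in 0. 2b->1: ok.
acac: 2c undefined. 2c->0: no, a/acaca meet in 0. 2c->1: ok.
All examples now run through 3 states with every (state, symbol) defined. Accept strings end in {0,1}, Reject strings end in {2}; accept={0,1}.

states=3 start=0 accept={0,1} delta: 0a->0 0b->1 0c->1 1a->2 1b->0 1c->1 2a->0 2b->1 2c->1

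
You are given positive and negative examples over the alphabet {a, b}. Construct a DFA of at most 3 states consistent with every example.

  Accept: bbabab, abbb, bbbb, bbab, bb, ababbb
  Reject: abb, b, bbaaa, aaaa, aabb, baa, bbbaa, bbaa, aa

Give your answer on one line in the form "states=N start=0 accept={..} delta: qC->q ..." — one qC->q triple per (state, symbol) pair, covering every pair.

states=2 start=0 accept={0} delta: 0a->1 0b->1 1a->1 1b->0

State merging on the prefix tree: take the shortest (then alphabetical) example prefix whose next move is undefined and point that move at state 0, else 1, else 2, ...; a target is out if some Accept/Reject pair would then sit in one state with the same input left (inseparable). If every existing state is out, open a new one.
a: 0a undefined. 0a->0: no, bb/abb meet in 0 with "bb" left. Open state 1: 0a->1.
b: 0b undefined. 0b->0: no, bbbb/b meet in 0. 0b->1: ok.
aa: 1a undefined. 1a->0: no, bb/aabb meet in 1 with "b" left. 1a->1: ok.
ab: 1b undefined. 1b->0: ok.
All examples now run through 2 states with every (state, symbol) defined. Accept strings end in {0}, Reject strings end in {1}; accept={0}.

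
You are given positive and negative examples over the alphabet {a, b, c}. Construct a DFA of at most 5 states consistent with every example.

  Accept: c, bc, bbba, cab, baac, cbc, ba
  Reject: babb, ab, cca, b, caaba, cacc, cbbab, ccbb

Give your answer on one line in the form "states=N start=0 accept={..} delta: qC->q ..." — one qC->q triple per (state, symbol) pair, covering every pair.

states=5 start=0 accept={0,2,3} delta: 0a->0 0b->1 0c->2 1a->0 1b->1 1c->0 2a->2 2b->3 2c->4 3a->1 3b->0 3c->0 4a->1 4b->0 4c->1

State merging on the prefix tree: take the shortest (then alphabetical) example prefix whose next move is undefined and point that move at state 0, else 1, else 2, ...; a target is out if some Accept/Reject pair would then sit in one state with the same input left (inseparable). If every existing state is out, open a new one.
a: 0a undefined. 0a->0: ok.
b: 0b undefined. 0b->0: no, bbba/babb meet in 0. Open state 1: 0b->1.
c: 0c undefined. 0c->0: no, c/cca meet in 0. 0c->1: no, c/ab meet in 1. Open state 2: 0c->2.
ba: 1a undefined. 1a->0: ok.
bb: 1b undefined. 1b->0: no, bbba/babb meet in 0. 1b->1: ok.
bc: 1c undefined. 1c->0: ok.
ca: 2a undefined. 2a->0: no, bc/caaba meet in 0. 2a->1: no, c/cacc meet in 2. 2a->2: ok.
cb: 2b undefined. 2b->0: no, bc/caaba meet in 0. 2b->1: no, bc/caaba meet in 0. 2b->2: no, c/caaba meet in 2. Open state 3: 2b->3.
cc: 2c undefined. 2c->0: no, c/cacc meet in 2. 2c->1: no, bc/cca meet in 0. 2c->2: no, c/cca meet in 2. 2c->3: no, cbc/cacc meet in 3 with "c" left. Open state 4: 2c->4.
cbb: 3b undefined. 3b->0: ok.
cbc: 3c undefined. 3c->0: ok.
cca: 4a undefined. 4a->0: no, bc/cca meet in 0. 4a->1: ok.
ccb: 4b undefined. 4b->0: ok.
cacc: 4c undefined. 4c->0: no, bc/cacc meet in 0. 4c->1: ok.
caaba: 3a undefined. 3a->0: no, bc/caaba meet in 0. 3a->1: ok.
All examples now run through 5 states with every (state, symbol) defined. Accept strings end in {0,2,3}, Reject strings end in {1}; accept={0,2,3}.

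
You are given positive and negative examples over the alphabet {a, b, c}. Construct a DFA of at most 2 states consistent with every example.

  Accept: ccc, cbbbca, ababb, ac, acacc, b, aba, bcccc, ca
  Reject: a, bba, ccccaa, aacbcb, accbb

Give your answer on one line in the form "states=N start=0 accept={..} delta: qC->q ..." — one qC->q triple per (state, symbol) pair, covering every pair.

Fold the examples into a partial DFA from state 0: repeatedly fix the first undefined (state, symbol) met by the shortest-then-alphabetical prefix, trying targets in increasing order and rejecting any under which an Accept and a Reject string meet in one state with the same remainder; add a state when all current targets are rejected. Accepting states are where Accept strings end.
a: 0a undefined. 0a->0: ok.
b: 0b undefined. 0b->0: no, ababb/a meet in 0. Open state 1: 0b->1.
c: 0c undefined. 0c->0: no, ccc/a meet in 0. 0c->1: ok.
bb: 1b undefined. 1b->0: ok.
bc: 1c undefined. 1c->0: ok.
ca: 1a undefined. 1a->0: no, cbbbca/a meet in 0. 1a->1: ok.
All examples now run through 2 states with every (state, symbol) defined. Accept strings end in {1}, Reject strings end in {0}; accept={1}.

states=2 start=0 accept={1} delta: 0a->0 0b->1 0c->1 1a->1 1b->0 1c->0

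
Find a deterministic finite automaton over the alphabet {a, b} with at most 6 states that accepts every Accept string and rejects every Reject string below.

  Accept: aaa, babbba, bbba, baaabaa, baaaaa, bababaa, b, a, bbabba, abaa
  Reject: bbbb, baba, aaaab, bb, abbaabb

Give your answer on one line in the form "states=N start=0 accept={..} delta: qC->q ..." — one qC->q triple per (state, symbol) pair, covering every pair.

State merging on the prefix tree: take the shortest (then alphabetical) example prefix whose next move is undefined and point that move at state 0, else 1, else 2, ...; a target is out if some Accept/Reject pair would then sit in one state with the same input left (inseparable). If every existing state is out, open a new one.
a: 0a undefined. 0a->0: no, b/aaaab meet in 0 with "b" left. Open state 1: 0a->1.
b: 0b undefined. 0b->0: no, b/bbbb meet in 0. 0b->1: ok.
aa: 1a undefined. 1a->0: no, aaa/aaaab meet in 1. 1a->1: ok.
ab: 1b undefined. 1b->0: no, aaa/baba meet in 1. 1b->1: no, aaa/bbbb meet in 1. Open state 2: 1b->2.
aba: 2a undefined. 2a->0: no, bbabba/baba meet in 0. 2a->1: no, aaa/baba meet in 1. 2a->2: no, baaabaa/baba meet in 2. Open state 3: 2a->3.
abb: 2b undefined. 2b->0: no, aaa/bbbb meet in 1. 2b->1: no, aaa/abbaabb meet in 1. 2b->2: no, babbba/baba meet in 3. 2b->3: ok.
abaa: 3a undefined. 3a->0: ok.
bbab: 3b undefined. 3b->0: no, bbba/bbbb meet in 0. 3b->1: no, aaa/bbbb meet in 1. 3b->2: no, babbba/baba meet in 3. 3b->3: ok.
All examples now run through 4 states with every (state, symbol) defined. Accept strings end in {0,1}, Reject strings end in {2,3}; accept={0,1}.

states=4 start=0 accept={0,1} delta: 0a->1 0b->1 1a->1 1b->2 2a->3 2b->3 3a->0 3b->3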